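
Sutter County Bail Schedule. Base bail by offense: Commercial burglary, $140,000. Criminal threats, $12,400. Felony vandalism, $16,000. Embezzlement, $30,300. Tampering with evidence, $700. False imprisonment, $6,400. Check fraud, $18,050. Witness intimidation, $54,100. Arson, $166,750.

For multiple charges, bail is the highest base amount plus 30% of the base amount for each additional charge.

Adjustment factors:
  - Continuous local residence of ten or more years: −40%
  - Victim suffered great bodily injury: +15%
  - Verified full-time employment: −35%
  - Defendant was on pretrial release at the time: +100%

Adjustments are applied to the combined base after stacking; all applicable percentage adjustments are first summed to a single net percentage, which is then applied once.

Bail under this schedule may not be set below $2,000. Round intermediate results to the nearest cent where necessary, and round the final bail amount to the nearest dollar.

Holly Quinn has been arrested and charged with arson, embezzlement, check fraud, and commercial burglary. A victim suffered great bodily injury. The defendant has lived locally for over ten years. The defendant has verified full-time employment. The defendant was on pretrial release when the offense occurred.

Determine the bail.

Base amounts from the schedule: arson $166,750; embezzlement $30,300; check fraud $18,050; commercial burglary $140,000.
Stacking rule: highest base plus 30% of each additional charge. Highest is arson at $166,750. Additional: $30,300 × 30% = $9,090; $18,050 × 30% = $5,415; $140,000 × 30% = $42,000. Combined base = $166,750 + $56,505 = $223,255.
Net percentage adjustment: −40% +15% −35% +100% = +40%. $223,255 × 1.4 = $312,557.
$312,557 is at or above the $2,000 minimum.

$312,557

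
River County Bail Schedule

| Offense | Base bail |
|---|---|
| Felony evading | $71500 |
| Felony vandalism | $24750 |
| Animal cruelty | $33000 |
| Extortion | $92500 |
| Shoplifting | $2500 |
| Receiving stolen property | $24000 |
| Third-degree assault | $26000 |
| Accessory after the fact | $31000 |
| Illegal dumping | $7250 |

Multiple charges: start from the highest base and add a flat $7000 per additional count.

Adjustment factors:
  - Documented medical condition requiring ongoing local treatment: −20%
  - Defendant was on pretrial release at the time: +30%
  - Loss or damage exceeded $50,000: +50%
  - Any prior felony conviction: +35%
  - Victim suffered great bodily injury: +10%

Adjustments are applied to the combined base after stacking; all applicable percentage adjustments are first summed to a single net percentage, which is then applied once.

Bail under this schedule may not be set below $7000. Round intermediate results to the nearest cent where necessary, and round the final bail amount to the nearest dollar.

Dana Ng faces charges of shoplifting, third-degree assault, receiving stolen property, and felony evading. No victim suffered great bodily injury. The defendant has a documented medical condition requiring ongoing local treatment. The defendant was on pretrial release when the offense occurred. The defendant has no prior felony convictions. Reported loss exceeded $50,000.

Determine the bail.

$148000

Base amounts from the schedule: shoplifting $2500; third-degree assault $26000; receiving stolen property $24000; felony evading $71500.
Stacking rule: highest base plus $7000 per additional charge. Highest is felony evading at $71500; 3 additional charges → +$21000. Combined base = $92500.
Net percentage adjustment: −20% +30% +50% = +60%. $92500 × 1.6 = $148000.
$148000 is at or above the $7000 minimum.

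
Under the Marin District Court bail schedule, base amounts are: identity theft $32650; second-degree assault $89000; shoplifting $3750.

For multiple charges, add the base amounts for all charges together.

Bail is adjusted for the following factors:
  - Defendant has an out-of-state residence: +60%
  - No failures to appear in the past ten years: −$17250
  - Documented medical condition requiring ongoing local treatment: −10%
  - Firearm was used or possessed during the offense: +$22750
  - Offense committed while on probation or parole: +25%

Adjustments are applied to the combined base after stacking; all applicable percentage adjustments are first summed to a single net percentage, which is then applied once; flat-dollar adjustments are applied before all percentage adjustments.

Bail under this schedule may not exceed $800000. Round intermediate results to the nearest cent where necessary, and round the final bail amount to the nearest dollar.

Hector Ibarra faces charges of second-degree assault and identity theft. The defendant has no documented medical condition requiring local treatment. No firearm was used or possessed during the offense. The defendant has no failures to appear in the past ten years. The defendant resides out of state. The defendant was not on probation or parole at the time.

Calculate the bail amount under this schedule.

Base amounts from the schedule: second-degree assault $89000; identity theft $32650.
Stacking rule: sum of all bases. $89000 + $32650 = $121650.
No failures to appear in the past ten years (−$17250 flat): $121650 − $17250 = $104400.
Defendant has an out-of-state residence (+60%): $104400 × 1.6 = $167040.
$167040 is within the $800000 maximum.

$167040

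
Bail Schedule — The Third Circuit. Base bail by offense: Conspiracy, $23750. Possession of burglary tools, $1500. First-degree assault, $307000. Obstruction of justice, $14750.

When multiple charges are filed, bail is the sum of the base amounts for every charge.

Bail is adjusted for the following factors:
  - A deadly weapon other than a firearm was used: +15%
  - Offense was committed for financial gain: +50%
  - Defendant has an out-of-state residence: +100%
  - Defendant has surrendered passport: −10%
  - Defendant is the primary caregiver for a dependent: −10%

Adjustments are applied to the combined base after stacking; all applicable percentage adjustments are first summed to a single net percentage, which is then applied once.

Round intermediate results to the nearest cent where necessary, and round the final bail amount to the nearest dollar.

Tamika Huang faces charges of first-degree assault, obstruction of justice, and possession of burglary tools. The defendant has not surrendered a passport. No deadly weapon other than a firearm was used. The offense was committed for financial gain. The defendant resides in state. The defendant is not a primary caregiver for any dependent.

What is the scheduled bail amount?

Base amounts from the schedule: first-degree assault $307000; obstruction of justice $14750; possession of burglary tools $1500.
Stacking rule: sum of all bases. $307000 + $14750 + $1500 = $323250.
Offense was committed for financial gain (+50%): $323250 × 1.5 = $484875.

$484875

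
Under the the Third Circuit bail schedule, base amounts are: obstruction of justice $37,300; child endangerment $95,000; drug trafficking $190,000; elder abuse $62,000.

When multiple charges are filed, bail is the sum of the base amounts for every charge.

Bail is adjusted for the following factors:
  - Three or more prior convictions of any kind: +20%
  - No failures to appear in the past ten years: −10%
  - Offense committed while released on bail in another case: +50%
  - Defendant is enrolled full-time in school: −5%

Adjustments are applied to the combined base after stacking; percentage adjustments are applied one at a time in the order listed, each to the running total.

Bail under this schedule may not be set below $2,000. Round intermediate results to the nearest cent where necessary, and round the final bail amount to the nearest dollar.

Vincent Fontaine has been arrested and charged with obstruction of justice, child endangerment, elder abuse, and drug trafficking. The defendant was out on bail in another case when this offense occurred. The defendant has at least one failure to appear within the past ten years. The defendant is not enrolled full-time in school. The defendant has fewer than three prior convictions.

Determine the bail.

Base amounts from the schedule: obstruction of justice $37,300; child endangerment $95,000; elder abuse $62,000; drug trafficking $190,000.
Stacking rule: sum of all bases. $37,300 + $95,000 + $62,000 + $190,000 = $384,300.
Offense committed while released on bail in another case (+50%): $384,300 × 1.5 = $576,450.
$576,450 is at or above the $2,000 minimum.

$576,450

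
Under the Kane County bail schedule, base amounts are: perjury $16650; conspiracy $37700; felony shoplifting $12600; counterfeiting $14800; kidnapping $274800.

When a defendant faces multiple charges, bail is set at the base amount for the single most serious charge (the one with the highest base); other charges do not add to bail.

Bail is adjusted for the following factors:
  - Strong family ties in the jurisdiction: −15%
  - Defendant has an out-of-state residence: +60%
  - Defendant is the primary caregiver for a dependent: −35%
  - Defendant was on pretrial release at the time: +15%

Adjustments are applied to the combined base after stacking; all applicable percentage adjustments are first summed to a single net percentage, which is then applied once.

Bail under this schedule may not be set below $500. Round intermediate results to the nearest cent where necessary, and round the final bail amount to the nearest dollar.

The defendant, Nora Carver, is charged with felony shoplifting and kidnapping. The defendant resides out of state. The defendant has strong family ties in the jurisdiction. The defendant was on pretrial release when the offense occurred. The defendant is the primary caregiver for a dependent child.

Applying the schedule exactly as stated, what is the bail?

$343500

Base amounts from the schedule: felony shoplifting $12600; kidnapping $274800.
Stacking rule: use the highest base only. Highest is kidnapping at $274800. Combined base = $274800.
Net percentage adjustment: −15% +60% −35% +15% = +25%. $274800 × 1.25 = $343500.
$343500 is at or above the $500 minimum.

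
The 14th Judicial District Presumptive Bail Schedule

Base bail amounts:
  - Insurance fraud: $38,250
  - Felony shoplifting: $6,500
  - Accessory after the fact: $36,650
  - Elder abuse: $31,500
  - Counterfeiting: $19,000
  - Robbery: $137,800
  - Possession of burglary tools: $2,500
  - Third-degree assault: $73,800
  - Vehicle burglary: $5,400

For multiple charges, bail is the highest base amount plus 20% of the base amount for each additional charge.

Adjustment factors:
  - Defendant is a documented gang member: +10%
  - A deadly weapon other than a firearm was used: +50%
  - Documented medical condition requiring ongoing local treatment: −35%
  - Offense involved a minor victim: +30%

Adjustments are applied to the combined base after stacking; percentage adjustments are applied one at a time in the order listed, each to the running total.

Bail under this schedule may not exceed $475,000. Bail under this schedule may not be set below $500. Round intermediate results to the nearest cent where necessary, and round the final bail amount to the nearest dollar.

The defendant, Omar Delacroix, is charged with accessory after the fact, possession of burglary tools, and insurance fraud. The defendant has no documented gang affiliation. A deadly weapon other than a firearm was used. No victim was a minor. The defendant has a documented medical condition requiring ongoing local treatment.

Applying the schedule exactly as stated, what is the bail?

Base amounts from the schedule: accessory after the fact $36,650; possession of burglary tools $2,500; insurance fraud $38,250.
Stacking rule: highest base plus 20% of each additional charge. Highest is insurance fraud at $38,250. Additional: $36,650 × 20% = $7,330; $2,500 × 20% = $500. Combined base = $38,250 + $7,830 = $46,080.
A deadly weapon other than a firearm was used (+50%): $46,080 × 1.5 = $69,120.
Documented medical condition requiring ongoing local treatment (−35%): $69,120 × 0.65 = $44,928.
$44,928 is within the $475,000 maximum.
$44,928 is at or above the $500 minimum.

$44,928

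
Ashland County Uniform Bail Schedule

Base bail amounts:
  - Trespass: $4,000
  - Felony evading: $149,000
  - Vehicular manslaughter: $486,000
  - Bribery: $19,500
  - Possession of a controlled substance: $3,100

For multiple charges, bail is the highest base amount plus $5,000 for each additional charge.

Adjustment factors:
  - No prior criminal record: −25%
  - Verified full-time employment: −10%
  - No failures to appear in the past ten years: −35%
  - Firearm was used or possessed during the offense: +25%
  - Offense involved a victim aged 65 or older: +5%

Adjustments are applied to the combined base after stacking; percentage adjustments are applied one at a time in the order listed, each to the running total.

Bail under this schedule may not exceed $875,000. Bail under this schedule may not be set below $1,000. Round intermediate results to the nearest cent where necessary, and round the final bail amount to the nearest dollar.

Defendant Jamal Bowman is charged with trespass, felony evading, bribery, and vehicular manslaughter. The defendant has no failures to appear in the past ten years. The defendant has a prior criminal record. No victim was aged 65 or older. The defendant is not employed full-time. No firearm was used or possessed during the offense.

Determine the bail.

Base amounts from the schedule: trespass $4,000; felony evading $149,000; bribery $19,500; vehicular manslaughter $486,000.
Stacking rule: highest base plus $5,000 per additional charge. Highest is vehicular manslaughter at $486,000; 3 additional charges → +$15,000. Combined base = $501,000.
No failures to appear in the past ten years (−35%): $501,000 × 0.65 = $325,650.
$325,650 is within the $875,000 maximum.
$325,650 is at or above the $1,000 minimum.

$325,650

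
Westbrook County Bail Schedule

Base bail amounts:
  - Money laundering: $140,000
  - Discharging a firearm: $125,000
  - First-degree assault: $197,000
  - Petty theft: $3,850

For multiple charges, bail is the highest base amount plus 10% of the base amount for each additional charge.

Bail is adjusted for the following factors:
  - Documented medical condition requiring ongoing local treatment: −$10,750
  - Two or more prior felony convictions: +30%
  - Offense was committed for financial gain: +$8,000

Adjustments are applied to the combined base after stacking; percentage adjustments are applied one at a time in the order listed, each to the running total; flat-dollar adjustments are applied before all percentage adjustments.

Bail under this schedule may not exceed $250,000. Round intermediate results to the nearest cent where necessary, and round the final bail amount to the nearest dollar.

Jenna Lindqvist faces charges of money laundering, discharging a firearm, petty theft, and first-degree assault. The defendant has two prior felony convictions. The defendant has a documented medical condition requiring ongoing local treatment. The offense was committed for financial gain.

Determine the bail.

$250,000

Base amounts from the schedule: money laundering $140,000; discharging a firearm $125,000; petty theft $3,850; first-degree assault $197,000.
Stacking rule: highest base plus 10% of each additional charge. Highest is first-degree assault at $197,000. Additional: $140,000 × 10% = $14,000; $125,000 × 10% = $12,500; $3,850 × 10% = $385. Combined base = $197,000 + $26,885 = $223,885.
Documented medical condition requiring ongoing local treatment (−$10,750 flat): $223,885 − $10,750 = $213,135.
Offense was committed for financial gain (+$8,000 flat): $213,135 + $8,000 = $221,135.
Two or more prior felony convictions (+30%): $221,135 × 1.3 = $287,475.50.
Result $287,475.50 exceeds the maximum of $250,000; bail is capped at $250,000.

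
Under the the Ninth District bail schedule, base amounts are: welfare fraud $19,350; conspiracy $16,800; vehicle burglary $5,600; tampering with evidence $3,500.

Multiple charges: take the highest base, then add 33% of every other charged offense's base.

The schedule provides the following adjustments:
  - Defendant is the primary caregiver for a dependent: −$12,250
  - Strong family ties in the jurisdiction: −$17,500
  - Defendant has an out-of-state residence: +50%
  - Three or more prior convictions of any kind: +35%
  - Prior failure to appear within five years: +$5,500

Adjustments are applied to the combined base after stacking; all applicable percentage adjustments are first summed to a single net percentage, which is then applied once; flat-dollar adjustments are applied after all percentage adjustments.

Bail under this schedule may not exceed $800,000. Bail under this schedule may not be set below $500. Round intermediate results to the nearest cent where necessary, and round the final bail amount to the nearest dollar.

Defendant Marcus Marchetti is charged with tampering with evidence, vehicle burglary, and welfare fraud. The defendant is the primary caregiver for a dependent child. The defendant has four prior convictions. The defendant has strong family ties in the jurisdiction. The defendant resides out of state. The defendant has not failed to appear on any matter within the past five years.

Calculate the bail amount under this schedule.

Base amounts from the schedule: tampering with evidence $3,500; vehicle burglary $5,600; welfare fraud $19,350.
Stacking rule: highest base plus 33% of each additional charge. Highest is welfare fraud at $19,350. Additional: $3,500 × 33% = $1,155; $5,600 × 33% = $1,848. Combined base = $19,350 + $3,003 = $22,353.
Net percentage adjustment: +50% +35% = +85%. $22,353 × 1.85 = $41,353.05.
Defendant is the primary caregiver for a dependent (−$12,250 flat): $41,353.05 − $12,250 = $29,103.05.
Strong family ties in the jurisdiction (−$17,500 flat): $29,103.05 − $17,500 = $11,603.05.
$11,603.05 is within the $800,000 maximum.
$11,603.05 is at or above the $500 minimum.
Rounded to the nearest dollar: $11,603.

$11,603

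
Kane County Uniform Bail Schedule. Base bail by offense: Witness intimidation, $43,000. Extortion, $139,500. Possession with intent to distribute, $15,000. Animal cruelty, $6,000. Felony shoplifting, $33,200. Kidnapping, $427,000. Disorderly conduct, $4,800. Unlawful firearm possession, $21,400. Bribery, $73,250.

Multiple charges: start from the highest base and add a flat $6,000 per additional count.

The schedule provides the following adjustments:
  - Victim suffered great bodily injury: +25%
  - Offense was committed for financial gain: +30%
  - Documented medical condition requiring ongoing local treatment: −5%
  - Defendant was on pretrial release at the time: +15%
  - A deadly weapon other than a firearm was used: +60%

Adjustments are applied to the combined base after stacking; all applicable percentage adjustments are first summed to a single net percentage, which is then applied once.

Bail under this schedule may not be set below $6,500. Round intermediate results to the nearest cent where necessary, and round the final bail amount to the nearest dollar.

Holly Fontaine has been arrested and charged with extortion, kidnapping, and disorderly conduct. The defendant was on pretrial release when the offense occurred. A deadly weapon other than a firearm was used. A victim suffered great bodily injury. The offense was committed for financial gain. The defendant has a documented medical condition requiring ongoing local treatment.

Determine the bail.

Base amounts from the schedule: extortion $139,500; kidnapping $427,000; disorderly conduct $4,800.
Stacking rule: highest base plus $6,000 per additional charge. Highest is kidnapping at $427,000; 2 additional charges → +$12,000. Combined base = $439,000.
Net percentage adjustment: +25% +30% −5% +15% +60% = +125%. $439,000 × 2.25 = $987,750.
$987,750 is at or above the $6,500 minimum.

$987,750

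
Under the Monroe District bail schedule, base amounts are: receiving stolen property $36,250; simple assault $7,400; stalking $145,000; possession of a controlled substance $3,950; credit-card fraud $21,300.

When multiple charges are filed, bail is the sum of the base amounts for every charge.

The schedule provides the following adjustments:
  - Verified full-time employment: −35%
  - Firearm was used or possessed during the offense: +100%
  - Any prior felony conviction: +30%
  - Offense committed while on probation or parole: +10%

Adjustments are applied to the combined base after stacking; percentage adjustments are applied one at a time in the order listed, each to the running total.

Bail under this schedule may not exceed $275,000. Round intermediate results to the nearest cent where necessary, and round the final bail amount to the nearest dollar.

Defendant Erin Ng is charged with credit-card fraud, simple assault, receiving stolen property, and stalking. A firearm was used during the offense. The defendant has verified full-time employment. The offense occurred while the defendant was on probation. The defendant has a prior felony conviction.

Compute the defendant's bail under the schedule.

$275,000

Base amounts from the schedule: credit-card fraud $21,300; simple assault $7,400; receiving stolen property $36,250; stalking $145,000.
Stacking rule: sum of all bases. $21,300 + $7,400 + $36,250 + $145,000 = $209,950.
Verified full-time employment (−35%): $209,950 × 0.65 = $136,467.50.
Firearm was used or possessed during the offense (+100%): $136,467.50 × 2 = $272,935.
Any prior felony conviction (+30%): $272,935 × 1.3 = $354,815.50.
Offense committed while on probation or parole (+10%): $354,815.50 × 1.1 = $390,297.05.
Result $390,297.05 exceeds the maximum of $275,000; bail is capped at $275,000.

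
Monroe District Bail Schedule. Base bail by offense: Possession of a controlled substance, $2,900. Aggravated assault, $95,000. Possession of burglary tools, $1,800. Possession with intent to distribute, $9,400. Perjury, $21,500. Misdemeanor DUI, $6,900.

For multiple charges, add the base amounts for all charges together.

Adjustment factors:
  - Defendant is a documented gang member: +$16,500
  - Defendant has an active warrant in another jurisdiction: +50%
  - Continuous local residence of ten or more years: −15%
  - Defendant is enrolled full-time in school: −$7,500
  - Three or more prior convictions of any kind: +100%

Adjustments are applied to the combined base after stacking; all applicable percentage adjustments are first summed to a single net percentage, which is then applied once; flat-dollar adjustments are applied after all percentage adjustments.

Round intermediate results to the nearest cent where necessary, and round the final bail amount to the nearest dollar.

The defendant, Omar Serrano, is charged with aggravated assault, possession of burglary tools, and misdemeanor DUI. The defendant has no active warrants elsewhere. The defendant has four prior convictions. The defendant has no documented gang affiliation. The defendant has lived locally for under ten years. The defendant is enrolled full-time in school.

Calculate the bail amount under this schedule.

Base amounts from the schedule: aggravated assault $95,000; possession of burglary tools $1,800; misdemeanor DUI $6,900.
Stacking rule: sum of all bases. $95,000 + $1,800 + $6,900 = $103,700.
Three or more prior convictions of any kind (+100%): $103,700 × 2 = $207,400.
Defendant is enrolled full-time in school (−$7,500 flat): $207,400 − $7,500 = $199,900.

$199,900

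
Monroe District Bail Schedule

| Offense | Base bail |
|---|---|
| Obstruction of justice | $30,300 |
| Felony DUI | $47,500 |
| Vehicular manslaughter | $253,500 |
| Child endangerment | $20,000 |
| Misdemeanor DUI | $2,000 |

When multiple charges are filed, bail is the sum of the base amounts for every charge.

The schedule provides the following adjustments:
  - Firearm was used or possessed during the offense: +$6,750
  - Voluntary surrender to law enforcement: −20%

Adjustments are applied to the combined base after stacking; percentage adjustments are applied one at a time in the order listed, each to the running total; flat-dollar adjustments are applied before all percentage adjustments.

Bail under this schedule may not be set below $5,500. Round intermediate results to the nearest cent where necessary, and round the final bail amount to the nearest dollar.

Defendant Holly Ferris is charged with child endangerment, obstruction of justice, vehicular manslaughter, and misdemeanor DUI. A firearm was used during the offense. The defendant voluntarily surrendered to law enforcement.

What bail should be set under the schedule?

$250,040

Base amounts from the schedule: child endangerment $20,000; obstruction of justice $30,300; vehicular manslaughter $253,500; misdemeanor DUI $2,000.
Stacking rule: sum of all bases. $20,000 + $30,300 + $253,500 + $2,000 = $305,800.
Firearm was used or possessed during the offense (+$6,750 flat): $305,800 + $6,750 = $312,550.
Voluntary surrender to law enforcement (−20%): $312,550 × 0.8 = $250,040.
$250,040 is at or above the $5,500 minimum.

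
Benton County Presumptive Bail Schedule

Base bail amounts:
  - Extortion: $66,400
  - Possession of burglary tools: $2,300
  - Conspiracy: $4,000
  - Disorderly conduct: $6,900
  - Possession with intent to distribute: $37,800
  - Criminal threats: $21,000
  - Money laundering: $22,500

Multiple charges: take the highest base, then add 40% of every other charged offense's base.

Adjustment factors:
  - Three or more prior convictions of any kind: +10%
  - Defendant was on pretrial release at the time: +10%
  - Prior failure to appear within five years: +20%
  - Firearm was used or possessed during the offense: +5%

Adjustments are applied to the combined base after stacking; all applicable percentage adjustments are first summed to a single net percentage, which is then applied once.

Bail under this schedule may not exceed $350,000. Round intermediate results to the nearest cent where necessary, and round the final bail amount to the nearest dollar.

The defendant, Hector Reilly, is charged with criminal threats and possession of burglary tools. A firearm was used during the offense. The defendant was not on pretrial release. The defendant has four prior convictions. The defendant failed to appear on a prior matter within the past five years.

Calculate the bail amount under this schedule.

$29,592

Base amounts from the schedule: criminal threats $21,000; possession of burglary tools $2,300.
Stacking rule: highest base plus 40% of each additional charge. Highest is criminal threats at $21,000. Additional: $2,300 × 40% = $920. Combined base = $21,000 + $920 = $21,920.
Net percentage adjustment: +10% +20% +5% = +35%. $21,920 × 1.35 = $29,592.
$29,592 is within the $350,000 maximum.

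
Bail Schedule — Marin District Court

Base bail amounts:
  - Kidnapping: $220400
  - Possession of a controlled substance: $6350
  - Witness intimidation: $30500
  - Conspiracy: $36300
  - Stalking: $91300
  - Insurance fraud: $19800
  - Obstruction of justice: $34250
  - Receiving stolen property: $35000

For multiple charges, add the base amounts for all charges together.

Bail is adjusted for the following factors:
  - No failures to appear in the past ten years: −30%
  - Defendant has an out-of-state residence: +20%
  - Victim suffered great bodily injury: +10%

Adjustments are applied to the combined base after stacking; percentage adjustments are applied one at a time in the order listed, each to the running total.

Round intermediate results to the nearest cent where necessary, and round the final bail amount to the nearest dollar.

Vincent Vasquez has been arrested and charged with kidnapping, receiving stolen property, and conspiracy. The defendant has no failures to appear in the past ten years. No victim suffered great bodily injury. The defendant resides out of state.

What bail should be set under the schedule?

Base amounts from the schedule: kidnapping $220400; receiving stolen property $35000; conspiracy $36300.
Stacking rule: sum of all bases. $220400 + $35000 + $36300 = $291700.
No failures to appear in the past ten years (−30%): $291700 × 0.7 = $204190.
Defendant has an out-of-state residence (+20%): $204190 × 1.2 = $245028.

$245028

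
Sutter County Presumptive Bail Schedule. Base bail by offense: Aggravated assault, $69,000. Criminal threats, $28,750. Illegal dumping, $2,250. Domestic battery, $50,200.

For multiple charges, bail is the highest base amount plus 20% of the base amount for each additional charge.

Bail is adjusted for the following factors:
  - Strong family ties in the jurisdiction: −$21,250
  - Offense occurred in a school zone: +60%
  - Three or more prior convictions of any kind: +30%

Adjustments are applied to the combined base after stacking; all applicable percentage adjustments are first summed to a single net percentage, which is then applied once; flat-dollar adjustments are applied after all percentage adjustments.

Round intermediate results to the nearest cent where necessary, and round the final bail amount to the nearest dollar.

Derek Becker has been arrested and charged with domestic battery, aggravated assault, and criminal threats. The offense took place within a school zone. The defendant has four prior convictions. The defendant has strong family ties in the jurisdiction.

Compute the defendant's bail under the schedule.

Base amounts from the schedule: domestic battery $50,200; aggravated assault $69,000; criminal threats $28,750.
Stacking rule: highest base plus 20% of each additional charge. Highest is aggravated assault at $69,000. Additional: $50,200 × 20% = $10,040; $28,750 × 20% = $5,750. Combined base = $69,000 + $15,790 = $84,790.
Net percentage adjustment: +60% +30% = +90%. $84,790 × 1.9 = $161,101.
Strong family ties in the jurisdiction (−$21,250 flat): $161,101 − $21,250 = $139,851.

$139,851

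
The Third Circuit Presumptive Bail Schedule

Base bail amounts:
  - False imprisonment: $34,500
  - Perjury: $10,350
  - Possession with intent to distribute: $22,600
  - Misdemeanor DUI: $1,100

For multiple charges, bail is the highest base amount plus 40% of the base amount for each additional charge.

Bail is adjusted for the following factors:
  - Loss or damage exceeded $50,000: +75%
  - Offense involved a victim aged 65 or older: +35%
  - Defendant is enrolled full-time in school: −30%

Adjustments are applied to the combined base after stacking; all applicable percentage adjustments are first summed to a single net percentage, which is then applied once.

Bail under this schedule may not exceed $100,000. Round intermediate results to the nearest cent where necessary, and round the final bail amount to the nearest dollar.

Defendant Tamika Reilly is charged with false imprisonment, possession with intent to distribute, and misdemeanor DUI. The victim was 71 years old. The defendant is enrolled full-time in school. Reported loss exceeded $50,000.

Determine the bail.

$79,164

Base amounts from the schedule: false imprisonment $34,500; possession with intent to distribute $22,600; misdemeanor DUI $1,100.
Stacking rule: highest base plus 40% of each additional charge. Highest is false imprisonment at $34,500. Additional: $22,600 × 40% = $9,040; $1,100 × 40% = $440. Combined base = $34,500 + $9,480 = $43,980.
Net percentage adjustment: +75% +35% −30% = +80%. $43,980 × 1.8 = $79,164.
$79,164 is within the $100,000 maximum.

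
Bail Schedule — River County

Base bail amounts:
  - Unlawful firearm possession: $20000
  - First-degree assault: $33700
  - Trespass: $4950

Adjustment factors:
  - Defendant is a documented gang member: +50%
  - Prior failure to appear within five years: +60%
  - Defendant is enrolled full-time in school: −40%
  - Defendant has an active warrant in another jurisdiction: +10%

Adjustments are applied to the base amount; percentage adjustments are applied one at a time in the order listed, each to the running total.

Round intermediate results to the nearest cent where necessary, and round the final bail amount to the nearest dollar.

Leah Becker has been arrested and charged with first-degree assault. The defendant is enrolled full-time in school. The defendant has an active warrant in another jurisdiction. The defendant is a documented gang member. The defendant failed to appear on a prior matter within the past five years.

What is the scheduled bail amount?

$53381

Base amounts from the schedule: first-degree assault $33700.
Single charge. Combined base = $33700.
Defendant is a documented gang member (+50%): $33700 × 1.5 = $50550.
Prior failure to appear within five years (+60%): $50550 × 1.6 = $80880.
Defendant is enrolled full-time in school (−40%): $80880 × 0.6 = $48528.
Defendant has an active warrant in another jurisdiction (+10%): $48528 × 1.1 = $53380.80.
Rounded to the nearest dollar: $53381.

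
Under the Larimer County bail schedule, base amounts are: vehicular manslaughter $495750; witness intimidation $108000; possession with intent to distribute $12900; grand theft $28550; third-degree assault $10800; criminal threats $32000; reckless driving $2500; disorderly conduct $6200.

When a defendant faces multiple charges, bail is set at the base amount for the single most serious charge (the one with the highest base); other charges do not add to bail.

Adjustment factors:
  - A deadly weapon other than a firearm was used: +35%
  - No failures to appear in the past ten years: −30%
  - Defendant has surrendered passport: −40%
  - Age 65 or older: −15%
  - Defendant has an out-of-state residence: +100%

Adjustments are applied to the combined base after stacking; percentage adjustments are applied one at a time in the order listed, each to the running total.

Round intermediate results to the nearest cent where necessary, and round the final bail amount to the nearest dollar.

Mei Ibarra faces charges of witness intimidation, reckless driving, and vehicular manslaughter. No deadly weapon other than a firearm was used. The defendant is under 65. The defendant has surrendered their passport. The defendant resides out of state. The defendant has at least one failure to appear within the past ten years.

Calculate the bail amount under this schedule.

$594900

Base amounts from the schedule: witness intimidation $108000; reckless driving $2500; vehicular manslaughter $495750.
Stacking rule: use the highest base only. Highest is vehicular manslaughter at $495750. Combined base = $495750.
Defendant has surrendered passport (−40%): $495750 × 0.6 = $297450.
Defendant has an out-of-state residence (+100%): $297450 × 2 = $594900.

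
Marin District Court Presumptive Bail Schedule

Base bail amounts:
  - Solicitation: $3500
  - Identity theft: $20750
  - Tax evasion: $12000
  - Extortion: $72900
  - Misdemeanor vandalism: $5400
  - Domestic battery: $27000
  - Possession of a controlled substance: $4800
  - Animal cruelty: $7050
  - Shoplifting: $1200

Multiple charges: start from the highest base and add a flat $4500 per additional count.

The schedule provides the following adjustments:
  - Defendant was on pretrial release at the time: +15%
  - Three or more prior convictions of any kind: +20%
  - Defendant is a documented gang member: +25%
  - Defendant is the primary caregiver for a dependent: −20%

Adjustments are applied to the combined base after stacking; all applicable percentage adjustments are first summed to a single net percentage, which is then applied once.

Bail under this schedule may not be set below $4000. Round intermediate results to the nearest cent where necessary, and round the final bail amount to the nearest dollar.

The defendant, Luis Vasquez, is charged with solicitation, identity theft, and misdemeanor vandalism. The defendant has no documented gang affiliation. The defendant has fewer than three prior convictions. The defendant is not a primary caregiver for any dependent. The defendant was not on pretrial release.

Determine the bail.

Base amounts from the schedule: solicitation $3500; identity theft $20750; misdemeanor vandalism $5400.
Stacking rule: highest base plus $4500 per additional charge. Highest is identity theft at $20750; 2 additional charges → +$9000. Combined base = $29750.
No adjustment factors apply to this defendant.
$29750 is at or above the $4000 minimum.

$29750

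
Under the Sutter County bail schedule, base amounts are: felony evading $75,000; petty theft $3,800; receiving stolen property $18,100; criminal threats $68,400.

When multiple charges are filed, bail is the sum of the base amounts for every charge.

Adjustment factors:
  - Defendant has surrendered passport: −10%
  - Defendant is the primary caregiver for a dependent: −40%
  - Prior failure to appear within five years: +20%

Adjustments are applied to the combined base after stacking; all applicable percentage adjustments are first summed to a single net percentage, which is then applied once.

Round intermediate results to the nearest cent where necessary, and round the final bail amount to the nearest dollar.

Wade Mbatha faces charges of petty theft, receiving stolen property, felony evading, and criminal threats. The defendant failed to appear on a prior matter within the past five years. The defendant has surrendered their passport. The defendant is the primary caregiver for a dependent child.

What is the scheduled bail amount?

$115,710

Base amounts from the schedule: petty theft $3,800; receiving stolen property $18,100; felony evading $75,000; criminal threats $68,400.
Stacking rule: sum of all bases. $3,800 + $18,100 + $75,000 + $68,400 = $165,300.
Net percentage adjustment: −10% −40% +20% = −30%. $165,300 × 0.7 = $115,710.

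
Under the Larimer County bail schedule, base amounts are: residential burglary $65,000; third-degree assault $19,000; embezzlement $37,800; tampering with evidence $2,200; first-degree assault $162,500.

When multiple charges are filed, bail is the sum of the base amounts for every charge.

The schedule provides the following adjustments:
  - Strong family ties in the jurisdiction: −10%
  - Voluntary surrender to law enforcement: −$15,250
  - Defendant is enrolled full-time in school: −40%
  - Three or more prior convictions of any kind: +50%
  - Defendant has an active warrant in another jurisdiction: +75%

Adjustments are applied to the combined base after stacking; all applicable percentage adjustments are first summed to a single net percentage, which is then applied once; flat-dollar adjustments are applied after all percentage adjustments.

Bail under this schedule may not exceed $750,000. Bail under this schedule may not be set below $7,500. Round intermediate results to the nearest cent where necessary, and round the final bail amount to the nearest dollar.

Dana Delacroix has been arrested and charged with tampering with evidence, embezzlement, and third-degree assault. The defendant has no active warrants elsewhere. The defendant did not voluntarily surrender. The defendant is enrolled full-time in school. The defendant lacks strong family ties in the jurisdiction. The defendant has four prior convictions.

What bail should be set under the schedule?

Base amounts from the schedule: tampering with evidence $2,200; embezzlement $37,800; third-degree assault $19,000.
Stacking rule: sum of all bases. $2,200 + $37,800 + $19,000 = $59,000.
Net percentage adjustment: −40% +50% = +10%. $59,000 × 1.1 = $64,900.
$64,900 is within the $750,000 maximum.
$64,900 is at or above the $7,500 minimum.

$64,900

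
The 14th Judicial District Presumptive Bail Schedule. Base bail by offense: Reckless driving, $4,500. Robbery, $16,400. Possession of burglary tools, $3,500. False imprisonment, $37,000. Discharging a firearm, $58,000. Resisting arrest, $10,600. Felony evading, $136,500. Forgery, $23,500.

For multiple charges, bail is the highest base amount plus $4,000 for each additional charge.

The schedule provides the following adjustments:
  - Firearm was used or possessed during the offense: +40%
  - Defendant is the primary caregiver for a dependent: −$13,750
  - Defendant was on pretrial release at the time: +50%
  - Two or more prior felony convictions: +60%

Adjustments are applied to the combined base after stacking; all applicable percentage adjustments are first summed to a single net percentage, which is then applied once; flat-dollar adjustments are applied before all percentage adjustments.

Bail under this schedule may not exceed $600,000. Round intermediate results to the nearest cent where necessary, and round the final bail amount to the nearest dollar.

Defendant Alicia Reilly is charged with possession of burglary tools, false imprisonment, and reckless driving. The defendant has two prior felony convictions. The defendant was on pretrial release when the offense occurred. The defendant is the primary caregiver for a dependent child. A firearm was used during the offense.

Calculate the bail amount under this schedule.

Base amounts from the schedule: possession of burglary tools $3,500; false imprisonment $37,000; reckless driving $4,500.
Stacking rule: highest base plus $4,000 per additional charge. Highest is false imprisonment at $37,000; 2 additional charges → +$8,000. Combined base = $45,000.
Defendant is the primary caregiver for a dependent (−$13,750 flat): $45,000 − $13,750 = $31,250.
Net percentage adjustment: +40% +50% +60% = +150%. $31,250 × 2.5 = $78,125.
$78,125 is within the $600,000 maximum.

$78,125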